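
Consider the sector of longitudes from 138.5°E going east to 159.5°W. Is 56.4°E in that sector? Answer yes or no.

No

Band width going east from +138.5° to -159.5°: ((-159.5 − 138.5) mod 360) = 62.0°.
Offset of +56.4° east of the west edge: ((56.4 − 138.5) mod 360) = 277.9°.
277.9° > 62.0° ⇒ outside.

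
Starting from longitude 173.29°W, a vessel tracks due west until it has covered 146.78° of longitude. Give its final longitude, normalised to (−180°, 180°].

Start at -173.29°; shift −146.78° → -320.07°.
-320.07° lies outside (−180°, 180°]; add 360° → +39.93°.

39.93°E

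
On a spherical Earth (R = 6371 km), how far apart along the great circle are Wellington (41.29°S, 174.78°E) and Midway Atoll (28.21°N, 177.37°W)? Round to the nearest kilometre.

Δλ = -177.37 − 174.78 = -352.15°; wrapped into (−180°, 180°]: 7.85°.
Δφ = 28.21 − -41.29 = 69.50°.
a = sin²(Δφ/2) + cos φ₁ · cos φ₂ · sin²(Δλ/2) = 0.327999.
c = 2·atan2(√a, √(1−a)) = 1.21962 rad → d = 6371·c ≈ 7770.20 km.

7770 km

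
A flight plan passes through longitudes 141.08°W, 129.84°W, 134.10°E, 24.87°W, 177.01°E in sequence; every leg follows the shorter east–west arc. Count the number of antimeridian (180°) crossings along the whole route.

Leg 1: -141.08° → -129.84°, shortest Δλ = 11.24° (east) — does not cross 180°.
Leg 2: -129.84° → +134.10°, shortest Δλ = -96.06° (west) — crosses 180°.
Leg 3: +134.10° → -24.87°, shortest Δλ = -158.97° (west) — does not cross 180°.
Leg 4: -24.87° → +177.01°, shortest Δλ = -158.12° (west) — crosses 180°.
Total crossings: 2.

2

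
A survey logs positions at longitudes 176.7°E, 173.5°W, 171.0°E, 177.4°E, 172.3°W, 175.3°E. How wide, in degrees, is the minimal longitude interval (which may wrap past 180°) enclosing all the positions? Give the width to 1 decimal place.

Sort the longitudes: -173.5°, -172.3°, +171.0°, +175.3°, +176.7°, +177.4°.
Eastward gaps between consecutive values (wrapping around): 1.2°, 343.3°, 4.3°, 1.4°, 0.7°, 9.1°.
Largest gap = 343.3° ⇒ minimal covering band is its complement: 360° − 343.3° = 16.7°.
Band runs from +171.0° eastward to -172.3°, crossing the antimeridian.

16.7°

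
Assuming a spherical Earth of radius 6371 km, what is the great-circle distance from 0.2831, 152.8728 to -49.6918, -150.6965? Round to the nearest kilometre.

Δλ = -150.6965 − 152.8728 = -303.5693°; wrapped into (−180°, 180°]: 56.4307°.
Δφ = -49.6918 − 0.2831 = -49.9749°.
a = sin²(Δφ/2) + cos φ₁ · cos φ₂ · sin²(Δλ/2) = 0.323036.
c = 2·atan2(√a, √(1−a)) = 1.20903 rad → d = 6371·c ≈ 7702.73 km.

7703 km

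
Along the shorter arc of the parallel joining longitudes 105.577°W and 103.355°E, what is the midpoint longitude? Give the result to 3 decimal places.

Signed shortest Δλ from -105.577° to +103.355° is -151.068°.
Midpoint longitude = -105.577° + (-151.068°)/2 = -105.577° − 75.534° = -181.111°.
Normalise into (−180°, 180°]: +178.889°.
(The naïve average (-105.577 + +103.355)/2 = -1.111° is on the wrong side of the globe.)

178.889°E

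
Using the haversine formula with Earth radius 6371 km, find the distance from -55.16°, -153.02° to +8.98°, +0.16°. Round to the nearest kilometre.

14364 km

Δλ = 0.16 − -153.02 = 153.18°.
Δφ = 8.98 − -55.16 = 64.14°.
a = sin²(Δφ/2) + cos φ₁ · cos φ₂ · sin²(Δλ/2) = 0.815847.
c = 2·atan2(√a, √(1−a)) = 2.25453 rad → d = 6371·c ≈ 14363.63 km.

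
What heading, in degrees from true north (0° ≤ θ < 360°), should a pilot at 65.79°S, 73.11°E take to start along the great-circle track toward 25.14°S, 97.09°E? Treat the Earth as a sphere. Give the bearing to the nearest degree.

Δλ = 97.09 − 73.11 = 23.98°.
θ = atan2( sin Δλ · cos φ₂ , cos φ₁ · sin φ₂ − sin φ₁ · cos φ₂ · cos Δλ )
  = atan2(0.36792, 0.58017) = 32.381° → normalised to [0°, 360°): 32.381°.

32°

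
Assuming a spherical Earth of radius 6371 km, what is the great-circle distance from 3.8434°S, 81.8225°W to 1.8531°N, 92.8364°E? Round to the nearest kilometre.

Δλ = 92.8364 − -81.8225 = 174.6589°.
Δφ = 1.8531 − -3.8434 = 5.6965°.
a = sin²(Δφ/2) + cos φ₁ · cos φ₂ · sin²(Δλ/2) = 0.997533.
c = 2·atan2(√a, √(1−a)) = 3.04222 rad → d = 6371·c ≈ 19382.01 km.

19382 km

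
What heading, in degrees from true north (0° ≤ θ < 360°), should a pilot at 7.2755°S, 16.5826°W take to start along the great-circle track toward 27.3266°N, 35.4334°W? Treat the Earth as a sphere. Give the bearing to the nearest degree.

Δλ = -35.4334 − -16.5826 = -18.8508°.
θ = atan2( sin Δλ · cos φ₂ , cos φ₁ · sin φ₂ − sin φ₁ · cos φ₂ · cos Δλ )
  = atan2(-0.28705, 0.56184) = -27.063° → normalised to [0°, 360°): 332.937°.

333°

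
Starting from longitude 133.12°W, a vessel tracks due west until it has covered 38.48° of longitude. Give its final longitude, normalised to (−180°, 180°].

Start at -133.12°; shift −38.48° → -171.60°.
-171.60° already lies in (−180°, 180°].

171.60°W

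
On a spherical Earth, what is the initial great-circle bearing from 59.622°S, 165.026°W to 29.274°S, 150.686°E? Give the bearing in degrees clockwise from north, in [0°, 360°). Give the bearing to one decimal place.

Δλ = 150.686 − -165.026 = 315.712°; wrapped into (−180°, 180°]: -44.288°.
θ = atan2( sin Δλ · cos φ₂ , cos φ₁ · sin φ₂ − sin φ₁ · cos φ₂ · cos Δλ )
  = atan2(-0.60909, 0.29141) = -64.432° → normalised to [0°, 360°): 295.568°.

295.6°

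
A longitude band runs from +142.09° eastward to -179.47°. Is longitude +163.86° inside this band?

Band width going east from +142.09° to -179.47°: ((-179.47 − 142.09) mod 360) = 38.44°.
Offset of +163.86° east of the west edge: ((163.86 − 142.09) mod 360) = 21.77°.
21.77° ≤ 38.44° ⇒ inside.

Yes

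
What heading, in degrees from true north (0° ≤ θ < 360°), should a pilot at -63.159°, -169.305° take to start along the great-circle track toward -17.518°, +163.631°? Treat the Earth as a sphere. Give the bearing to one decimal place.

Δλ = 163.631 − -169.305 = 332.936°; wrapped into (−180°, 180°]: -27.064°.
θ = atan2( sin Δλ · cos φ₂ , cos φ₁ · sin φ₂ − sin φ₁ · cos φ₂ · cos Δλ )
  = atan2(-0.43388, 0.62180) = -34.907° → normalised to [0°, 360°): 325.093°.

325.1°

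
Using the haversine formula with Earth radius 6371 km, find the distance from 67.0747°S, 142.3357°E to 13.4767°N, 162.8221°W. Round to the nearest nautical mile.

5392 nmi

Δλ = -162.8221 − 142.3357 = -305.1578°; wrapped into (−180°, 180°]: 54.8422°.
Δφ = 13.4767 − -67.0747 = 80.5514°.
a = sin²(Δφ/2) + cos φ₁ · cos φ₂ · sin²(Δλ/2) = 0.498257.
c = 2·atan2(√a, √(1−a)) = 1.56731 rad → d = 6371·c ≈ 9985.34 km ≈ 5391.65 nmi.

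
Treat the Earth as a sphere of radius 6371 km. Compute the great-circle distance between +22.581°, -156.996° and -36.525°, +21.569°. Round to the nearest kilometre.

18458 km

Δλ = 21.569 − -156.996 = 178.565°.
Δφ = -36.525 − 22.581 = -59.106°.
a = sin²(Δφ/2) + cos φ₁ · cos φ₂ · sin²(Δλ/2) = 0.985150.
c = 2·atan2(√a, √(1−a)) = 2.89726 rad → d = 6371·c ≈ 18458.44 km.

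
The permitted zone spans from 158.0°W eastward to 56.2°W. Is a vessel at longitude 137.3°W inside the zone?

Yes

Band width going east from -158.0° to -56.2°: ((-56.2 − -158.0) mod 360) = 101.8°.
Offset of -137.3° east of the west edge: ((-137.3 − -158.0) mod 360) = 20.7°.
20.7° ≤ 101.8° ⇒ inside.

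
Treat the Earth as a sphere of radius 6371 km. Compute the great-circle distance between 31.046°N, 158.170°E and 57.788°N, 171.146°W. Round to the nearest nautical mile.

2041 nmi

Δλ = -171.146 − 158.170 = -329.316°; wrapped into (−180°, 180°]: 30.684°.
Δφ = 57.788 − 31.046 = 26.742°.
a = sin²(Δφ/2) + cos φ₁ · cos φ₂ · sin²(Δλ/2) = 0.085449.
c = 2·atan2(√a, √(1−a)) = 0.59330 rad → d = 6371·c ≈ 3779.89 km ≈ 2040.98 nmi.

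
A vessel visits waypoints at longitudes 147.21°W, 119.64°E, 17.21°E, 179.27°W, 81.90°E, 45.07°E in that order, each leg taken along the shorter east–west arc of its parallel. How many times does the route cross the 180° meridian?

Leg 1: -147.21° → +119.64°, shortest Δλ = -93.15° (west) — crosses 180°.
Leg 2: +119.64° → +17.21°, shortest Δλ = -102.43° (west) — does not cross 180°.
Leg 3: +17.21° → -179.27°, shortest Δλ = 163.52° (east) — crosses 180°.
Leg 4: -179.27° → +81.90°, shortest Δλ = -98.83° (west) — crosses 180°.
Leg 5: +81.90° → +45.07°, shortest Δλ = -36.83° (west) — does not cross 180°.
Total crossings: 3.

3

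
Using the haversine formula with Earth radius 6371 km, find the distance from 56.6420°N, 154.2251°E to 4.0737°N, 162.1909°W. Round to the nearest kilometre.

6986 km

Δλ = -162.1909 − 154.2251 = -316.4160°; wrapped into (−180°, 180°]: 43.5840°.
Δφ = 4.0737 − 56.6420 = -52.5683°.
a = sin²(Δφ/2) + cos φ₁ · cos φ₂ · sin²(Δλ/2) = 0.271683.
c = 2·atan2(√a, √(1−a)) = 1.09659 rad → d = 6371·c ≈ 6986.36 km.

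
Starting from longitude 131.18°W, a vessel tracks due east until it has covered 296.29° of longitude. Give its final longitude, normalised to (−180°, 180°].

165.11°E

Start at -131.18°; shift +296.29° → +165.11°.
+165.11° already lies in (−180°, 180°].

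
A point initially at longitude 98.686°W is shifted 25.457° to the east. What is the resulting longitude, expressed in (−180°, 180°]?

73.229°W

Start at -98.686°; shift +25.457° → -73.229°.
-73.229° already lies in (−180°, 180°].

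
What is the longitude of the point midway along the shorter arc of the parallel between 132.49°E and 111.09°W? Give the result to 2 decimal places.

169.30°W

Signed shortest Δλ from +132.49° to -111.09° is +116.42°.
Midpoint longitude = +132.49° + (+116.42°)/2 = +132.49° + 58.21° = +190.70°.
Normalise into (−180°, 180°]: -169.30°.
(The naïve average (+132.49 + -111.09)/2 = 10.7° is on the wrong side of the globe.)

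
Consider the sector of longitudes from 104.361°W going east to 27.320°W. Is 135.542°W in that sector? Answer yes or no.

Band width going east from -104.361° to -27.320°: ((-27.320 − -104.361) mod 360) = 77.041°.
Offset of -135.542° east of the west edge: ((-135.542 − -104.361) mod 360) = 328.819°.
328.819° > 77.041° ⇒ outside.

No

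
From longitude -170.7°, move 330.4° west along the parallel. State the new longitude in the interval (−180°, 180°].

-141.1°

Start at -170.7°; shift −330.4° → -501.1°.
-501.1° lies outside (−180°, 180°]; add 360° → -141.1°.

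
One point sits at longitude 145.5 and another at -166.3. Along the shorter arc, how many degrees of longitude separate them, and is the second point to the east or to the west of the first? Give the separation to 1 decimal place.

48.2° east

Raw difference: -166.3 − 145.5 = -311.8°.
Normalise into (−180°, 180°]: -311.8° + 360° = 48.2°.
Positive ⇒ the second point lies to the east; separation 48.2°.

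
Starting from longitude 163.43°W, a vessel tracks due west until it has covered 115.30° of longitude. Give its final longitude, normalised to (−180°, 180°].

Start at -163.43°; shift −115.30° → -278.73°.
-278.73° lies outside (−180°, 180°]; add 360° → +81.27°.

81.27°E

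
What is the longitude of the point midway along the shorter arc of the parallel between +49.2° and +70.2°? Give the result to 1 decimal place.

+59.7°

Signed shortest Δλ from +49.2° to +70.2° is +21.0°.
Midpoint longitude = +49.2° + (+21.0°)/2 = +49.2° + 10.5° = +59.7°.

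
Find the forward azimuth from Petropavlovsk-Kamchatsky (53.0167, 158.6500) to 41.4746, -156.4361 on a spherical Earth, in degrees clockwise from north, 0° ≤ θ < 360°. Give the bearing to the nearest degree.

93°

Δλ = -156.4361 − 158.6500 = -315.0861°; wrapped into (−180°, 180°]: 44.9139°.
θ = atan2( sin Δλ · cos φ₂ , cos φ₁ · sin φ₂ − sin φ₁ · cos φ₂ · cos Δλ )
  = atan2(0.52900, -0.02542) = 92.752° → normalised to [0°, 360°): 92.752°.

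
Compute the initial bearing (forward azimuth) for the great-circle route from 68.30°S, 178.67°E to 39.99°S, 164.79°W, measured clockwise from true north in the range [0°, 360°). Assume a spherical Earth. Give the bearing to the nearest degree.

Δλ = -164.79 − 178.67 = -343.46°; wrapped into (−180°, 180°]: 16.54°.
θ = atan2( sin Δλ · cos φ₂ , cos φ₁ · sin φ₂ − sin φ₁ · cos φ₂ · cos Δλ )
  = atan2(0.21811, 0.44479) = 26.122° → normalised to [0°, 360°): 26.122°.

26°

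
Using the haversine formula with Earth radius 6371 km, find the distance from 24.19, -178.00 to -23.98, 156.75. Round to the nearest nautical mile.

Δλ = 156.75 − -178.00 = 334.75°; wrapped into (−180°, 180°]: -25.25°.
Δφ = -23.98 − 24.19 = -48.17°.
a = sin²(Δφ/2) + cos φ₁ · cos φ₂ · sin²(Δλ/2) = 0.206355.
c = 2·atan2(√a, √(1−a)) = 0.94309 rad → d = 6371·c ≈ 6008.42 km ≈ 3244.29 nmi.

3244 nmi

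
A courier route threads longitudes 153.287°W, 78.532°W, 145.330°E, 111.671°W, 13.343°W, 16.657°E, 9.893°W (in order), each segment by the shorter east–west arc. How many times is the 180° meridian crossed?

Leg 1: -153.287° → -78.532°, shortest Δλ = 74.755° (east) — does not cross 180°.
Leg 2: -78.532° → +145.330°, shortest Δλ = -136.138° (west) — crosses 180°.
Leg 3: +145.330° → -111.671°, shortest Δλ = 102.999° (east) — crosses 180°.
Leg 4: -111.671° → -13.343°, shortest Δλ = 98.328° (east) — does not cross 180°.
Leg 5: -13.343° → +16.657°, shortest Δλ = 30.0° (east) — does not cross 180°.
Leg 6: +16.657° → -9.893°, shortest Δλ = -26.55° (west) — does not cross 180°.
Total crossings: 2.

2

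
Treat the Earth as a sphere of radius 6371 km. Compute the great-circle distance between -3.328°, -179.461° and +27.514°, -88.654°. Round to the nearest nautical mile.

5539 nmi

Δλ = -88.654 − -179.461 = 90.807°.
Δφ = 27.514 − -3.328 = 30.842°.
a = sin²(Δφ/2) + cos φ₁ · cos φ₂ · sin²(Δλ/2) = 0.519644.
c = 2·atan2(√a, √(1−a)) = 1.61009 rad → d = 6371·c ≈ 10257.91 km ≈ 5538.83 nmi.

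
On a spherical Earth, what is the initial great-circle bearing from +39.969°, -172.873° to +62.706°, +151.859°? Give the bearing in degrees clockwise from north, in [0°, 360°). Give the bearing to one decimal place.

Δλ = 151.859 − -172.873 = 324.732°; wrapped into (−180°, 180°]: -35.268°.
θ = atan2( sin Δλ · cos φ₂ , cos φ₁ · sin φ₂ − sin φ₁ · cos φ₂ · cos Δλ )
  = atan2(-0.26477, 0.44057) = -31.005° → normalised to [0°, 360°): 328.995°.

329.0°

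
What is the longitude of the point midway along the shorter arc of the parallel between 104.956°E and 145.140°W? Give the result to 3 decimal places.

Signed shortest Δλ from +104.956° to -145.140° is +109.904°.
Midpoint longitude = +104.956° + (+109.904°)/2 = +104.956° + 54.952° = +159.908°.
(The naïve average (+104.956 + -145.140)/2 = -20.092° is on the wrong side of the globe.)

159.908°E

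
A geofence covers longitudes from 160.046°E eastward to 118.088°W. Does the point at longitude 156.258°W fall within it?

Band width going east from +160.046° to -118.088°: ((-118.088 − 160.046) mod 360) = 81.866°.
Offset of -156.258° east of the west edge: ((-156.258 − 160.046) mod 360) = 43.696°.
43.696° ≤ 81.866° ⇒ inside.

Yes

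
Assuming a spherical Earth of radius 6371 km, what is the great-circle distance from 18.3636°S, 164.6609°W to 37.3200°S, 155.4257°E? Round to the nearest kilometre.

Δλ = 155.4257 − -164.6609 = 320.0866°; wrapped into (−180°, 180°]: -39.9134°.
Δφ = -37.3200 − -18.3636 = -18.9564°.
a = sin²(Δφ/2) + cos φ₁ · cos φ₂ · sin²(Δλ/2) = 0.115041.
c = 2·atan2(√a, √(1−a)) = 0.69208 rad → d = 6371·c ≈ 4409.27 km.

4409 km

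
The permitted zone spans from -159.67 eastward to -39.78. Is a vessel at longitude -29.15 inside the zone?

No

Band width going east from -159.67° to -39.78°: ((-39.78 − -159.67) mod 360) = 119.89°.
Offset of -29.15° east of the west edge: ((-29.15 − -159.67) mod 360) = 130.52°.
130.52° > 119.89° ⇒ outside.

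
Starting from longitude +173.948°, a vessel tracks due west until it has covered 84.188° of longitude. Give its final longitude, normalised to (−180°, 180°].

Start at +173.948°; shift −84.188° → +89.760°.
+89.760° already lies in (−180°, 180°].

+89.760°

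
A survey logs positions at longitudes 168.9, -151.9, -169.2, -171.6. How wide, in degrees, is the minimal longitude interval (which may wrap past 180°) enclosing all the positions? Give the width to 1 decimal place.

Sort the longitudes: -171.6°, -169.2°, -151.9°, +168.9°.
Eastward gaps between consecutive values (wrapping around): 2.4°, 17.3°, 320.8°, 19.5°.
Largest gap = 320.8° ⇒ minimal covering band is its complement: 360° − 320.8° = 39.2°.
Band runs from +168.9° eastward to -151.9°, crossing the antimeridian.

39.2°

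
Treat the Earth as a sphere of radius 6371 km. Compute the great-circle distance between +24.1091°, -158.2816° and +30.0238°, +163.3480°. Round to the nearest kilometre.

Δλ = 163.3480 − -158.2816 = 321.6296°; wrapped into (−180°, 180°]: -38.3704°.
Δφ = 30.0238 − 24.1091 = 5.9147°.
a = sin²(Δφ/2) + cos φ₁ · cos φ₂ · sin²(Δλ/2) = 0.088008.
c = 2·atan2(√a, √(1−a)) = 0.60239 rad → d = 6371·c ≈ 3837.82 km.

3838 km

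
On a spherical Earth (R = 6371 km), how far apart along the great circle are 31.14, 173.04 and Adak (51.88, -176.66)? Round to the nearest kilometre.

Δλ = -176.66 − 173.04 = -349.70°; wrapped into (−180°, 180°]: 10.30°.
Δφ = 51.88 − 31.14 = 20.74°.
a = sin²(Δφ/2) + cos φ₁ · cos φ₂ · sin²(Δλ/2) = 0.036659.
c = 2·atan2(√a, √(1−a)) = 0.38531 rad → d = 6371·c ≈ 2454.80 km.

2455 km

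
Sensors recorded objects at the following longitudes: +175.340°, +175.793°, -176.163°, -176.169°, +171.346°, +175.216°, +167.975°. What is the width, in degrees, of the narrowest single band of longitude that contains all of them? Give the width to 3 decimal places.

Sort the longitudes: -176.169°, -176.163°, +167.975°, +171.346°, +175.216°, +175.340°, +175.793°.
Eastward gaps between consecutive values (wrapping around): 0.006°, 344.138°, 3.371°, 3.870°, 0.124°, 0.453°, 8.038°.
Largest gap = 344.138° ⇒ minimal covering band is its complement: 360° − 344.138° = 15.862°.
Band runs from +167.975° eastward to -176.163°, crossing the antimeridian.

15.862°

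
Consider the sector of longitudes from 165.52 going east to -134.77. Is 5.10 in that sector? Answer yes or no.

No

Band width going east from +165.52° to -134.77°: ((-134.77 − 165.52) mod 360) = 59.71°.
Offset of +5.10° east of the west edge: ((5.10 − 165.52) mod 360) = 199.58°.
199.58° > 59.71° ⇒ outside.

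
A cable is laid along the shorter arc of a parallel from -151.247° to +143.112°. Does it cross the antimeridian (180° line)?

Yes

Naïve |143.112 − -151.247| = 294.359° > 180°, so the shorter arc goes the other way round — across 180°.
Signed shortest Δλ = ((143.112 − -151.247 + 180) mod 360) − 180 = -65.641°.
Going west by 65.641° from -151.247° passes through 180° before reaching +143.112°.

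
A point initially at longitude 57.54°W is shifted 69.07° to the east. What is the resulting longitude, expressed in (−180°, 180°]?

Start at -57.54°; shift +69.07° → +11.53°.
+11.53° already lies in (−180°, 180°].

11.53°E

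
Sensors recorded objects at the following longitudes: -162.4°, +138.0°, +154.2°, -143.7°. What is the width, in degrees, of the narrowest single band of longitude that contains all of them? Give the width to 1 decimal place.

78.3°

Sort the longitudes: -162.4°, -143.7°, +138.0°, +154.2°.
Eastward gaps between consecutive values (wrapping around): 18.7°, 281.7°, 16.2°, 43.4°.
Largest gap = 281.7° ⇒ minimal covering band is its complement: 360° − 281.7° = 78.3°.
Band runs from +138.0° eastward to -143.7°, crossing the antimeridian.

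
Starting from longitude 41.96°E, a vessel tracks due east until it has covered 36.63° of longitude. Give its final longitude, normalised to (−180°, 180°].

78.59°E

Start at +41.96°; shift +36.63° → +78.59°.
+78.59° already lies in (−180°, 180°].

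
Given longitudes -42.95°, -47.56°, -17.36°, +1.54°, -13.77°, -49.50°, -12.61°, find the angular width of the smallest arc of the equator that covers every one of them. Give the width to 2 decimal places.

Sort the longitudes: -49.50°, -47.56°, -42.95°, -17.36°, -13.77°, -12.61°, +1.54°.
Eastward gaps between consecutive values (wrapping around): 1.94°, 4.61°, 25.59°, 3.59°, 1.16°, 14.15°, 308.96°.
Largest gap = 308.96° ⇒ minimal covering band is its complement: 360° − 308.96° = 51.04°.
Band runs from -49.50° eastward to +1.54°.

51.04°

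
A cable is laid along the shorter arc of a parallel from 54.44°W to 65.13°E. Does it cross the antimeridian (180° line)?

No

Signed shortest Δλ = ((65.13 − -54.44 + 180) mod 360) − 180 = 119.57°.
Going east by 119.57° from -54.44° reaches +65.13° without touching 180°.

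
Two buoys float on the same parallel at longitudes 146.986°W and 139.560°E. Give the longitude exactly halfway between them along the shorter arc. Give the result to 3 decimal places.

Signed shortest Δλ from -146.986° to +139.560° is -73.454°.
Midpoint longitude = -146.986° + (-73.454°)/2 = -146.986° − 36.727° = -183.713°.
Normalise into (−180°, 180°]: +176.287°.
(The naïve average (-146.986 + +139.560)/2 = -3.713° is on the wrong side of the globe.)

176.287°E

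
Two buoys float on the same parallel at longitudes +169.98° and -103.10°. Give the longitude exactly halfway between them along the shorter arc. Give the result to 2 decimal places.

Signed shortest Δλ from +169.98° to -103.10° is +86.92°.
Midpoint longitude = +169.98° + (+86.92°)/2 = +169.98° + 43.46° = +213.44°.
Normalise into (−180°, 180°]: -146.56°.
(The naïve average (+169.98 + -103.10)/2 = 33.44° is on the wrong side of the globe.)

-146.56°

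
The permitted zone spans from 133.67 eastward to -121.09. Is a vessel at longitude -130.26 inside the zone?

Yes

Band width going east from +133.67° to -121.09°: ((-121.09 − 133.67) mod 360) = 105.24°.
Offset of -130.26° east of the west edge: ((-130.26 − 133.67) mod 360) = 96.07°.
96.07° ≤ 105.24° ⇒ inside.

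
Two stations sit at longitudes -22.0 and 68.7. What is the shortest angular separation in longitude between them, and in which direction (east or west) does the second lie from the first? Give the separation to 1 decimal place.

90.7° east

Raw difference: 68.7 − -22.0 = 90.7°.
Normalise into (−180°, 180°]: 90.7° stays 90.7°.
Positive ⇒ the second point lies to the east; separation 90.7°.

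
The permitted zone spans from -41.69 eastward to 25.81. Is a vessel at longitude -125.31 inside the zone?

Band width going east from -41.69° to +25.81°: ((25.81 − -41.69) mod 360) = 67.50°.
Offset of -125.31° east of the west edge: ((-125.31 − -41.69) mod 360) = 276.38°.
276.38° > 67.50° ⇒ outside.

No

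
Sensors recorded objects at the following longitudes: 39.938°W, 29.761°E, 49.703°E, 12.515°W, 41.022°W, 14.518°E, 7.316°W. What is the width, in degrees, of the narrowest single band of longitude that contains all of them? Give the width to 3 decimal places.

90.725°

Sort the longitudes: -41.022°, -39.938°, -12.515°, -7.316°, +14.518°, +29.761°, +49.703°.
Eastward gaps between consecutive values (wrapping around): 1.084°, 27.423°, 5.199°, 21.834°, 15.243°, 19.942°, 269.275°.
Largest gap = 269.275° ⇒ minimal covering band is its complement: 360° − 269.275° = 90.725°.
Band runs from -41.022° eastward to +49.703°.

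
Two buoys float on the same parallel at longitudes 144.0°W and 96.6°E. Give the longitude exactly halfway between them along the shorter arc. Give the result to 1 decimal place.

Signed shortest Δλ from -144.0° to +96.6° is -119.4°.
Midpoint longitude = -144.0° + (-119.4°)/2 = -144.0° − 59.7° = -203.7°.
Normalise into (−180°, 180°]: +156.3°.
(The naïve average (-144.0 + +96.6)/2 = -23.7° is on the wrong side of the globe.)

156.3°E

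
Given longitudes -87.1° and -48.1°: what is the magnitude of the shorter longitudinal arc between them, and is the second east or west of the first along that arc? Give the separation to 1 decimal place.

Raw difference: -48.1 − -87.1 = 39.0°.
Normalise into (−180°, 180°]: 39.0° stays 39.0°.
Positive ⇒ the second point lies to the east; separation 39.0°.

39.0° east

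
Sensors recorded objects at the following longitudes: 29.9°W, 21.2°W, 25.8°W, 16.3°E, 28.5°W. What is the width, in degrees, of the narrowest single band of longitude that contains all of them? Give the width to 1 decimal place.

Sort the longitudes: -29.9°, -28.5°, -25.8°, -21.2°, +16.3°.
Eastward gaps between consecutive values (wrapping around): 1.4°, 2.7°, 4.6°, 37.5°, 313.8°.
Largest gap = 313.8° ⇒ minimal covering band is its complement: 360° − 313.8° = 46.2°.
Band runs from -29.9° eastward to +16.3°.

46.2°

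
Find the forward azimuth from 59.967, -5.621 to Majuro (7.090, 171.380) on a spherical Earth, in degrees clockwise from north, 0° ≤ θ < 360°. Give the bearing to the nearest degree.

3°

Δλ = 171.380 − -5.621 = 177.001°.
θ = atan2( sin Δλ · cos φ₂ , cos φ₁ · sin φ₂ − sin φ₁ · cos φ₂ · cos Δλ )
  = atan2(0.05192, 0.91972) = 3.231° → normalised to [0°, 360°): 3.231°.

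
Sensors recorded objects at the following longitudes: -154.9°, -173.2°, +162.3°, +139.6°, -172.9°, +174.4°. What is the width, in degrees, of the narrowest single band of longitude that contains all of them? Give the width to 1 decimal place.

Sort the longitudes: -173.2°, -172.9°, -154.9°, +139.6°, +162.3°, +174.4°.
Eastward gaps between consecutive values (wrapping around): 0.3°, 18.0°, 294.5°, 22.7°, 12.1°, 12.4°.
Largest gap = 294.5° ⇒ minimal covering band is its complement: 360° − 294.5° = 65.5°.
Band runs from +139.6° eastward to -154.9°, crossing the antimeridian.

65.5°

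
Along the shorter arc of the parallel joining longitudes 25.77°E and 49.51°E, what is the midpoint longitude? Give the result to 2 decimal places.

Signed shortest Δλ from +25.77° to +49.51° is +23.74°.
Midpoint longitude = +25.77° + (+23.74°)/2 = +25.77° + 11.87° = +37.64°.

37.64°E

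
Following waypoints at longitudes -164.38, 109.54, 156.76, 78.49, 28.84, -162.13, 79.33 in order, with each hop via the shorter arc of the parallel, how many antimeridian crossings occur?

Leg 1: -164.38° → +109.54°, shortest Δλ = -86.08° (west) — crosses 180°.
Leg 2: +109.54° → +156.76°, shortest Δλ = 47.22° (east) — does not cross 180°.
Leg 3: +156.76° → +78.49°, shortest Δλ = -78.27° (west) — does not cross 180°.
Leg 4: +78.49° → +28.84°, shortest Δλ = -49.65° (west) — does not cross 180°.
Leg 5: +28.84° → -162.13°, shortest Δλ = 169.03° (east) — crosses 180°.
Leg 6: -162.13° → +79.33°, shortest Δλ = -118.54° (west) — crosses 180°.
Total crossings: 3.

3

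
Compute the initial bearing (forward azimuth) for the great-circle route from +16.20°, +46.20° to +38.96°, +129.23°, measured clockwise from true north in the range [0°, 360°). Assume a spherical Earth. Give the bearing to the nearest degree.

Δλ = 129.23 − 46.20 = 83.03°.
θ = atan2( sin Δλ · cos φ₂ , cos φ₁ · sin φ₂ − sin φ₁ · cos φ₂ · cos Δλ )
  = atan2(0.77184, 0.57749) = 53.196° → normalised to [0°, 360°): 53.196°.

53°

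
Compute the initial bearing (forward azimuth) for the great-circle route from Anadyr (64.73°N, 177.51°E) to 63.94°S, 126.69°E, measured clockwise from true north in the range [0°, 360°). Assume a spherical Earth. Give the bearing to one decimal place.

Δλ = 126.69 − 177.51 = -50.82°.
θ = atan2( sin Δλ · cos φ₂ , cos φ₁ · sin φ₂ − sin φ₁ · cos φ₂ · cos Δλ )
  = atan2(-0.34054, -0.63447) = -151.776° → normalised to [0°, 360°): 208.224°.

208.2°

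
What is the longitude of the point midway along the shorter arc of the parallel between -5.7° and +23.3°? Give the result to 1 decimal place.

Signed shortest Δλ from -5.7° to +23.3° is +29.0°.
Midpoint longitude = -5.7° + (+29.0°)/2 = -5.7° + 14.5° = +8.8°.

+8.8°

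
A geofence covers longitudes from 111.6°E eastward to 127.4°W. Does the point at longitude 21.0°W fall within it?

Band width going east from +111.6° to -127.4°: ((-127.4 − 111.6) mod 360) = 121.0°.
Offset of -21.0° east of the west edge: ((-21.0 − 111.6) mod 360) = 227.4°.
227.4° > 121.0° ⇒ outside.

No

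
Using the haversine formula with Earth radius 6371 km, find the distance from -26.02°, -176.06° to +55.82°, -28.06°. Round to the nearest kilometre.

Δλ = -28.06 − -176.06 = 148.00°.
Δφ = 55.82 − -26.02 = 81.84°.
a = sin²(Δφ/2) + cos φ₁ · cos φ₂ · sin²(Δλ/2) = 0.895526.
c = 2·atan2(√a, √(1−a)) = 2.48332 rad → d = 6371·c ≈ 15821.25 km.

15821 km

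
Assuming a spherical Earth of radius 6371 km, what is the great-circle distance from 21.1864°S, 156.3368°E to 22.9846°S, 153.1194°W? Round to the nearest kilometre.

Δλ = -153.1194 − 156.3368 = -309.4562°; wrapped into (−180°, 180°]: 50.5438°.
Δφ = -22.9846 − -21.1864 = -1.7982°.
a = sin²(Δφ/2) + cos φ₁ · cos φ₂ · sin²(Δλ/2) = 0.156692.
c = 2·atan2(√a, √(1−a)) = 0.81397 rad → d = 6371·c ≈ 5185.82 km.

5186 km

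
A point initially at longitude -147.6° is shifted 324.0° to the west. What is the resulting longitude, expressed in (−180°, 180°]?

-111.6°

Start at -147.6°; shift −324.0° → -471.6°.
-471.6° lies outside (−180°, 180°]; add 360° → -111.6°.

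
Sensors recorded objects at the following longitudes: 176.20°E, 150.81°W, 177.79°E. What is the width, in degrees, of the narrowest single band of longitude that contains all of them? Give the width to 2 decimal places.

32.99°

Sort the longitudes: -150.81°, +176.20°, +177.79°.
Eastward gaps between consecutive values (wrapping around): 327.01°, 1.59°, 31.40°.
Largest gap = 327.01° ⇒ minimal covering band is its complement: 360° − 327.01° = 32.99°.
Band runs from +176.20° eastward to -150.81°, crossing the antimeridian.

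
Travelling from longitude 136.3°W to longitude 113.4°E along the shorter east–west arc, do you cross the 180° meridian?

Yes

Naïve |113.4 − -136.3| = 249.7° > 180°, so the shorter arc goes the other way round — across 180°.
Signed shortest Δλ = ((113.4 − -136.3 + 180) mod 360) − 180 = -110.3°.
Going west by 110.3° from -136.3° passes through 180° before reaching +113.4°.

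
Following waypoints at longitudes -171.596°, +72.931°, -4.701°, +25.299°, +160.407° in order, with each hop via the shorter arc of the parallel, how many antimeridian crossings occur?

1

Leg 1: -171.596° → +72.931°, shortest Δλ = -115.473° (west) — crosses 180°.
Leg 2: +72.931° → -4.701°, shortest Δλ = -77.632° (west) — does not cross 180°.
Leg 3: -4.701° → +25.299°, shortest Δλ = 30.0° (east) — does not cross 180°.
Leg 4: +25.299° → +160.407°, shortest Δλ = 135.108° (east) — does not cross 180°.
Total crossings: 1.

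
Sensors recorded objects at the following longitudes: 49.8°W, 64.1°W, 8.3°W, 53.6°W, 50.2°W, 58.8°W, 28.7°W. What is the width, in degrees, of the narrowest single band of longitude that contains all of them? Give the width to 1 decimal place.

55.8°

Sort the longitudes: -64.1°, -58.8°, -53.6°, -50.2°, -49.8°, -28.7°, -8.3°.
Eastward gaps between consecutive values (wrapping around): 5.3°, 5.2°, 3.4°, 0.4°, 21.1°, 20.4°, 304.2°.
Largest gap = 304.2° ⇒ minimal covering band is its complement: 360° − 304.2° = 55.8°.
Band runs from -64.1° eastward to -8.3°.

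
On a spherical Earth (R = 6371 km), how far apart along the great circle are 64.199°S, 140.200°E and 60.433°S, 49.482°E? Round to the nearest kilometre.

Δλ = 49.482 − 140.200 = -90.718°.
Δφ = -60.433 − -64.199 = 3.766°.
a = sin²(Δφ/2) + cos φ₁ · cos φ₂ · sin²(Δλ/2) = 0.109810.
c = 2·atan2(√a, √(1−a)) = 0.67552 rad → d = 6371·c ≈ 4303.75 km.

4304 km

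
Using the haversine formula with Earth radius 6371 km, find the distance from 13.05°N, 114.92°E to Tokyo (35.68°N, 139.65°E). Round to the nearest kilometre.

3529 km

Δλ = 139.65 − 114.92 = 24.73°.
Δφ = 35.68 − 13.05 = 22.63°.
a = sin²(Δφ/2) + cos φ₁ · cos φ₂ · sin²(Δλ/2) = 0.074781.
c = 2·atan2(√a, √(1−a)) = 0.55398 rad → d = 6371·c ≈ 3529.41 km.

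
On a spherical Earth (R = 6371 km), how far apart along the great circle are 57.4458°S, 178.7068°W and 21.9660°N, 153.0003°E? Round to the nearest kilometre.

9215 km

Δλ = 153.0003 − -178.7068 = 331.7071°; wrapped into (−180°, 180°]: -28.2929°.
Δφ = 21.9660 − -57.4458 = 79.4118°.
a = sin²(Δφ/2) + cos φ₁ · cos φ₂ · sin²(Δλ/2) = 0.437934.
c = 2·atan2(√a, √(1−a)) = 1.44634 rad → d = 6371·c ≈ 9214.65 km.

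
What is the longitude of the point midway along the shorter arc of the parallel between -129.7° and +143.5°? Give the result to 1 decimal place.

-173.1°

Signed shortest Δλ from -129.7° to +143.5° is -86.8°.
Midpoint longitude = -129.7° + (-86.8°)/2 = -129.7° − 43.4° = -173.1°.
(The naïve average (-129.7 + +143.5)/2 = 6.9° is on the wrong side of the globe.)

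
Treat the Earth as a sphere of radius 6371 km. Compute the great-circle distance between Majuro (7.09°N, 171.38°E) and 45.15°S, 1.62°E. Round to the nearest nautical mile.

Δλ = 1.62 − 171.38 = -169.76°.
Δφ = -45.15 − 7.09 = -52.24°.
a = sin²(Δφ/2) + cos φ₁ · cos φ₂ · sin²(Δλ/2) = 0.888109.
c = 2·atan2(√a, √(1−a)) = 2.45944 rad → d = 6371·c ≈ 15669.10 km ≈ 8460.64 nmi.

8461 nmi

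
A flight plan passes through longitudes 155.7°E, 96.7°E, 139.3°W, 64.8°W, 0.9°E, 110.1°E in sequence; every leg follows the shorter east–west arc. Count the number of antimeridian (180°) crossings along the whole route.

1

Leg 1: +155.7° → +96.7°, shortest Δλ = -59.0° (west) — does not cross 180°.
Leg 2: +96.7° → -139.3°, shortest Δλ = 124.0° (east) — crosses 180°.
Leg 3: -139.3° → -64.8°, shortest Δλ = 74.5° (east) — does not cross 180°.
Leg 4: -64.8° → +0.9°, shortest Δλ = 65.7° (east) — does not cross 180°.
Leg 5: +0.9° → +110.1°, shortest Δλ = 109.2° (east) — does not cross 180°.
Total crossings: 1.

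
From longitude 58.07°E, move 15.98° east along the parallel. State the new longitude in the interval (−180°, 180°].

74.05°E

Start at +58.07°; shift +15.98° → +74.05°.
+74.05° already lies in (−180°, 180°].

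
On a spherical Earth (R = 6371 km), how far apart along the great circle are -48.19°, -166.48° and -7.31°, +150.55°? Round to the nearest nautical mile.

Δλ = 150.55 − -166.48 = 317.03°; wrapped into (−180°, 180°]: -42.97°.
Δφ = -7.31 − -48.19 = 40.88°.
a = sin²(Δφ/2) + cos φ₁ · cos φ₂ · sin²(Δλ/2) = 0.210661.
c = 2·atan2(√a, √(1−a)) = 0.95369 rad → d = 6371·c ≈ 6075.96 km ≈ 3280.76 nmi.

3281 nmi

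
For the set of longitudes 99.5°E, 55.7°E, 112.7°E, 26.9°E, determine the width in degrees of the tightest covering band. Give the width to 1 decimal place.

85.8°

Sort the longitudes: +26.9°, +55.7°, +99.5°, +112.7°.
Eastward gaps between consecutive values (wrapping around): 28.8°, 43.8°, 13.2°, 274.2°.
Largest gap = 274.2° ⇒ minimal covering band is its complement: 360° − 274.2° = 85.8°.
Band runs from +26.9° eastward to +112.7°.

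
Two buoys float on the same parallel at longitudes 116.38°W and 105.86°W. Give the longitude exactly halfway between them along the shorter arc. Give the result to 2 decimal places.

Signed shortest Δλ from -116.38° to -105.86° is +10.52°.
Midpoint longitude = -116.38° + (+10.52°)/2 = -116.38° + 5.26° = -111.12°.

111.12°W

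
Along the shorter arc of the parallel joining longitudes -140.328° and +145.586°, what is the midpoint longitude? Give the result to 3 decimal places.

Signed shortest Δλ from -140.328° to +145.586° is -74.086°.
Midpoint longitude = -140.328° + (-74.086°)/2 = -140.328° − 37.043° = -177.371°.
(The naïve average (-140.328 + +145.586)/2 = 2.629° is on the wrong side of the globe.)

-177.371°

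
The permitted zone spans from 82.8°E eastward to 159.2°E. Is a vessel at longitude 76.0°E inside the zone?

Band width going east from +82.8° to +159.2°: ((159.2 − 82.8) mod 360) = 76.4°.
Offset of +76.0° east of the west edge: ((76.0 − 82.8) mod 360) = 353.2°.
353.2° > 76.4° ⇒ outside.

No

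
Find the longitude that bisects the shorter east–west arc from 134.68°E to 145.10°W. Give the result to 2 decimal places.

174.79°E

Signed shortest Δλ from +134.68° to -145.10° is +80.22°.
Midpoint longitude = +134.68° + (+80.22°)/2 = +134.68° + 40.11° = +174.79°.
(The naïve average (+134.68 + -145.10)/2 = -5.21° is on the wrong side of the globe.)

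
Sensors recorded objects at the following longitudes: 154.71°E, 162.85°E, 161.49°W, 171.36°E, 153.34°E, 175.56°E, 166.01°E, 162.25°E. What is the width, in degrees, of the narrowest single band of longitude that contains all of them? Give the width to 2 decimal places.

Sort the longitudes: -161.49°, +153.34°, +154.71°, +162.25°, +162.85°, +166.01°, +171.36°, +175.56°.
Eastward gaps between consecutive values (wrapping around): 314.83°, 1.37°, 7.54°, 0.60°, 3.16°, 5.35°, 4.20°, 22.95°.
Largest gap = 314.83° ⇒ minimal covering band is its complement: 360° − 314.83° = 45.17°.
Band runs from +153.34° eastward to -161.49°, crossing the antimeridian.

45.17°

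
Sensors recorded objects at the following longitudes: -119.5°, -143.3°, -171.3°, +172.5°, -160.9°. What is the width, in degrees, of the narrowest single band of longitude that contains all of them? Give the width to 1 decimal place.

Sort the longitudes: -171.3°, -160.9°, -143.3°, -119.5°, +172.5°.
Eastward gaps between consecutive values (wrapping around): 10.4°, 17.6°, 23.8°, 292.0°, 16.2°.
Largest gap = 292.0° ⇒ minimal covering band is its complement: 360° − 292.0° = 68.0°.
Band runs from +172.5° eastward to -119.5°, crossing the antimeridian.

68.0°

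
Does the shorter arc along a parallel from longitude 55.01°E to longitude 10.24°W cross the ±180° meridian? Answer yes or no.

Signed shortest Δλ = ((-10.24 − 55.01 + 180) mod 360) − 180 = -65.25°.
Going west by 65.25° from +55.01° reaches -10.24° without touching 180°.

No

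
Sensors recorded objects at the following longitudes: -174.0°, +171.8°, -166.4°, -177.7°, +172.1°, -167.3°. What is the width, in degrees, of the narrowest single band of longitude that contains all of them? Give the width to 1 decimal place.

Sort the longitudes: -177.7°, -174.0°, -167.3°, -166.4°, +171.8°, +172.1°.
Eastward gaps between consecutive values (wrapping around): 3.7°, 6.7°, 0.9°, 338.2°, 0.3°, 10.2°.
Largest gap = 338.2° ⇒ minimal covering band is its complement: 360° − 338.2° = 21.8°.
Band runs from +171.8° eastward to -166.4°, crossing the antimeridian.

21.8°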